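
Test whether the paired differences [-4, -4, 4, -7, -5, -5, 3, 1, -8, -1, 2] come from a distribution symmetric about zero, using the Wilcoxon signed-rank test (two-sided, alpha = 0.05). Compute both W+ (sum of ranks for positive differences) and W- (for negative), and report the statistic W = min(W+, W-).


Step 1: Drop any zero differences (none here) and take |d_i|.
|d| = [4, 4, 4, 7, 5, 5, 3, 1, 8, 1, 2]
Step 2: Midrank |d_i| (ties get averaged ranks).
ranks: |4|->6, |4|->6, |4|->6, |7|->10, |5|->8.5, |5|->8.5, |3|->4, |1|->1.5, |8|->11, |1|->1.5, |2|->3
Step 3: Attach original signs; sum ranks with positive sign and with negative sign.
W+ = 6 + 4 + 1.5 + 3 = 14.5
W- = 6 + 6 + 10 + 8.5 + 8.5 + 11 + 1.5 = 51.5
(Check: W+ + W- = 66 should equal n(n+1)/2 = 66.)
Step 4: Test statistic W = min(W+, W-) = 14.5.
Step 5: Ties in |d|, so use the tie-corrected normal approximation.
        E[W] = n(n+1)/4 = 11*12/4 = 33.
        Tie groups: |d|=1 (t=2), |d|=4 (t=3), |d|=5 (t=2); sum(t^3 - t) = 36.
        Var[W] = n(n+1)(2n+1)/24 - sum(t^3-t)/48 = 3036/24 - 36/48 = 125.75.
        z = (W - E[W]) / sqrt(Var[W]) = (14.5 - 33) / 11.2138 = -1.6497.
        Two-sided p = 2*Phi(z) = 0.098994.
Step 6: alpha = 0.05. fail to reject H0.

W+ = 14.5, W- = 51.5, W = min = 14.5, p = 0.098994, fail to reject H0.


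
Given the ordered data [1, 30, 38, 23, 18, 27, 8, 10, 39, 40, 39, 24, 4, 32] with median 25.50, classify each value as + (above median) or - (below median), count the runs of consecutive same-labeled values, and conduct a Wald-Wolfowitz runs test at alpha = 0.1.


Step 1: Compute median = 25.50; label A = above, B = below.
Labels in order: BAABBABBAAABBA  (n_A = 7, n_B = 7)
Step 2: Count runs R = 8.
Step 3: Under H0 (random ordering), E[R] = 2*n_A*n_B/(n_A+n_B) + 1 = 2*7*7/14 + 1 = 8.0000.
        Var[R] = 2*n_A*n_B*(2*n_A*n_B - n_A - n_B) / ((n_A+n_B)^2 * (n_A+n_B-1)) = 8232/2548 = 3.2308.
        SD[R] = 1.7974.
Step 4: R = E[R], so z = 0 with no continuity correction.
Step 5: Two-sided p-value via normal approximation = 2*(1 - Phi(|z|)) = 1.000000.
Step 6: alpha = 0.1. fail to reject H0.

R = 8, z = 0.0000, p = 1.000000, fail to reject H0.


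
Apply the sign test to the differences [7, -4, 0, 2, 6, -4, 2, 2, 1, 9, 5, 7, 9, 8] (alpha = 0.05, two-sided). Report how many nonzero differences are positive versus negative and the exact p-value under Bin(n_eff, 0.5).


Step 1: Discard zero differences. Original n = 14; n_eff = number of nonzero differences = 13.
Nonzero differences (with sign): +7, -4, +2, +6, -4, +2, +2, +1, +9, +5, +7, +9, +8
Step 2: Count signs: positive = 11, negative = 2.
Step 3: Under H0: P(positive) = 0.5, so the number of positives S ~ Bin(13, 0.5).
Step 4: Two-sided exact p-value = sum of Bin(13,0.5) probabilities at or below the observed probability = 0.022461.
Step 5: alpha = 0.05. reject H0.

n_eff = 13, pos = 11, neg = 2, p = 0.022461, reject H0.


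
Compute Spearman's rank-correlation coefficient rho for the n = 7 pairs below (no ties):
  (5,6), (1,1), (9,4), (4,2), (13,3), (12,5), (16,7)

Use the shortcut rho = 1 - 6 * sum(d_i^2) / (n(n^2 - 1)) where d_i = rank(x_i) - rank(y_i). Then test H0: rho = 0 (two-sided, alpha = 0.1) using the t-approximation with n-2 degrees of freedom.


Step 1: Rank x and y separately (midranks; no ties here).
rank(x): 5->3, 1->1, 9->4, 4->2, 13->6, 12->5, 16->7
rank(y): 6->6, 1->1, 4->4, 2->2, 3->3, 5->5, 7->7
Step 2: d_i = R_x(i) - R_y(i); compute d_i^2.
  (3-6)^2=9, (1-1)^2=0, (4-4)^2=0, (2-2)^2=0, (6-3)^2=9, (5-5)^2=0, (7-7)^2=0
sum(d^2) = 18.
Step 3: rho = 1 - 6*18 / (7*(7^2 - 1)) = 1 - 108/336 = 0.678571.
Step 4: Under H0, t = rho * sqrt((n-2)/(1-rho^2)) = 2.0657 ~ t(5).
Step 5: Two-sided p-value from the t-distribution with 5 df = 0.093750.
Step 6: alpha = 0.1. reject H0.

rho = 0.6786, p = 0.093750, reject H0 at alpha = 0.1.


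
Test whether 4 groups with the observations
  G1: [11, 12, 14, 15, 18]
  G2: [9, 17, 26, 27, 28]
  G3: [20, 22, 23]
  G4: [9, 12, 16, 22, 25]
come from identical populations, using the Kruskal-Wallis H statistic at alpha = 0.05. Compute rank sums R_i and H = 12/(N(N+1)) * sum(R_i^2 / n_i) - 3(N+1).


Step 1: Combine all N = 18 observations and assign midranks.
sorted (value, group, rank): (9,G2,1.5), (9,G4,1.5), (11,G1,3), (12,G1,4.5), (12,G4,4.5), (14,G1,6), (15,G1,7), (16,G4,8), (17,G2,9), (18,G1,10), (20,G3,11), (22,G3,12.5), (22,G4,12.5), (23,G3,14), (25,G4,15), (26,G2,16), (27,G2,17), (28,G2,18)
Step 2: Sum ranks within each group.
R_1 = 30.5 (n_1 = 5)
R_2 = 61.5 (n_2 = 5)
R_3 = 37.5 (n_3 = 3)
R_4 = 41.5 (n_4 = 5)
Step 3: H = 12/(N(N+1)) * sum(R_i^2/n_i) - 3(N+1)
     = 12/(18*19) * (30.5^2/5 + 61.5^2/5 + 37.5^2/3 + 41.5^2/5) - 3*19
     = 0.035088 * 1755.7 - 57
     = 4.603509.
Step 4: Ties present; correction factor C = 1 - 18/(18^3 - 18) = 0.996904. Corrected H = 4.603509 / 0.996904 = 4.617805.
Step 5: Under H0, H ~ chi^2(3); p-value = 0.202020.
Step 6: alpha = 0.05. fail to reject H0.

H = 4.6178, df = 3, p = 0.202020, fail to reject H0.


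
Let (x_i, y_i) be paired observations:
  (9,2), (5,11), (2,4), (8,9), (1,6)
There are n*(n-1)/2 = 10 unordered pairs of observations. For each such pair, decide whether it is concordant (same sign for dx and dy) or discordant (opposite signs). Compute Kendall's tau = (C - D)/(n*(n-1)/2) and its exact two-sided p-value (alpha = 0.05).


Step 1: Enumerate the 10 unordered pairs (i,j) with i<j and classify each by sign(x_j-x_i) * sign(y_j-y_i).
  (1,2):dx=-4,dy=+9->D; (1,3):dx=-7,dy=+2->D; (1,4):dx=-1,dy=+7->D; (1,5):dx=-8,dy=+4->D
  (2,3):dx=-3,dy=-7->C; (2,4):dx=+3,dy=-2->D; (2,5):dx=-4,dy=-5->C; (3,4):dx=+6,dy=+5->C
  (3,5):dx=-1,dy=+2->D; (4,5):dx=-7,dy=-3->C
Step 2: C = 4, D = 6, total pairs = 10.
Step 3: tau = (C - D)/(n(n-1)/2) = (4 - 6)/10 = -0.200000.
Step 4: Exact two-sided p-value (enumerate n! = 120 permutations of y under H0): p = 0.816667.
Step 5: alpha = 0.05. fail to reject H0.

tau_b = -0.2000 (C=4, D=6), p = 0.816667, fail to reject H0.


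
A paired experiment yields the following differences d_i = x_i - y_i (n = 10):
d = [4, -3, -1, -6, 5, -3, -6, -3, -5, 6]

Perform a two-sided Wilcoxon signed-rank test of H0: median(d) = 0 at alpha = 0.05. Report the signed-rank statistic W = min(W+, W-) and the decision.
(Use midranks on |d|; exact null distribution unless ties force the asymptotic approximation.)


Step 1: Drop any zero differences (none here) and take |d_i|.
|d| = [4, 3, 1, 6, 5, 3, 6, 3, 5, 6]
Step 2: Midrank |d_i| (ties get averaged ranks).
ranks: |4|->5, |3|->3, |1|->1, |6|->9, |5|->6.5, |3|->3, |6|->9, |3|->3, |5|->6.5, |6|->9
Step 3: Attach original signs; sum ranks with positive sign and with negative sign.
W+ = 5 + 6.5 + 9 = 20.5
W- = 3 + 1 + 9 + 3 + 9 + 3 + 6.5 = 34.5
(Check: W+ + W- = 55 should equal n(n+1)/2 = 55.)
Step 4: Test statistic W = min(W+, W-) = 20.5.
Step 5: Ties in |d|, so use the tie-corrected normal approximation.
        E[W] = n(n+1)/4 = 10*11/4 = 27.5.
        Tie groups: |d|=3 (t=3), |d|=5 (t=2), |d|=6 (t=3); sum(t^3 - t) = 54.
        Var[W] = n(n+1)(2n+1)/24 - sum(t^3-t)/48 = 2310/24 - 54/48 = 95.125.
        z = (W - E[W]) / sqrt(Var[W]) = (20.5 - 27.5) / 9.7532 = -0.7177.
        Two-sided p = 2*Phi(z) = 0.472934.
Step 6: alpha = 0.05. fail to reject H0.

W+ = 20.5, W- = 34.5, W = min = 20.5, p = 0.472934, fail to reject H0.


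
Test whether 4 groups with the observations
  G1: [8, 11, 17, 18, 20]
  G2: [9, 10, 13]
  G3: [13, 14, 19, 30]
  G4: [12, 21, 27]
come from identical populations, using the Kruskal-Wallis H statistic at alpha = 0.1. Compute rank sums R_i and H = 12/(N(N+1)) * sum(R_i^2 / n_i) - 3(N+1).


Step 1: Combine all N = 15 observations and assign midranks.
sorted (value, group, rank): (8,G1,1), (9,G2,2), (10,G2,3), (11,G1,4), (12,G4,5), (13,G2,6.5), (13,G3,6.5), (14,G3,8), (17,G1,9), (18,G1,10), (19,G3,11), (20,G1,12), (21,G4,13), (27,G4,14), (30,G3,15)
Step 2: Sum ranks within each group.
R_1 = 36 (n_1 = 5)
R_2 = 11.5 (n_2 = 3)
R_3 = 40.5 (n_3 = 4)
R_4 = 32 (n_4 = 3)
Step 3: H = 12/(N(N+1)) * sum(R_i^2/n_i) - 3(N+1)
     = 12/(15*16) * (36^2/5 + 11.5^2/3 + 40.5^2/4 + 32^2/3) - 3*16
     = 0.050000 * 1054.68 - 48
     = 4.733958.
Step 4: Ties present; correction factor C = 1 - 6/(15^3 - 15) = 0.998214. Corrected H = 4.733958 / 0.998214 = 4.742427.
Step 5: Under H0, H ~ chi^2(3); p-value = 0.191659.
Step 6: alpha = 0.1. fail to reject H0.

H = 4.7424, df = 3, p = 0.191659, fail to reject H0.


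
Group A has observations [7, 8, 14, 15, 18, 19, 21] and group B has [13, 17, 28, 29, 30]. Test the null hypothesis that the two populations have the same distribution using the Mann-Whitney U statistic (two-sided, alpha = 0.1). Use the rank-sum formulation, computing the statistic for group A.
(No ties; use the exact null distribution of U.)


Step 1: Combine and sort all 12 observations; assign midranks.
sorted (value, group): (7,X), (8,X), (13,Y), (14,X), (15,X), (17,Y), (18,X), (19,X), (21,X), (28,Y), (29,Y), (30,Y)
ranks: 7->1, 8->2, 13->3, 14->4, 15->5, 17->6, 18->7, 19->8, 21->9, 28->10, 29->11, 30->12
Step 2: Rank sum for X: R1 = 1 + 2 + 4 + 5 + 7 + 8 + 9 = 36.
Step 3: U_X = R1 - n1(n1+1)/2 = 36 - 7*8/2 = 36 - 28 = 8.
       U_Y = n1*n2 - U_X = 35 - 8 = 27.
Step 4: No ties, so the exact null distribution of U (based on enumerating the C(12,7) = 792 equally likely rank assignments) gives the two-sided p-value.
Step 5: p-value = 0.148990; compare to alpha = 0.1. fail to reject H0.

U_X = 8, p = 0.148990, fail to reject H0 at alpha = 0.1.


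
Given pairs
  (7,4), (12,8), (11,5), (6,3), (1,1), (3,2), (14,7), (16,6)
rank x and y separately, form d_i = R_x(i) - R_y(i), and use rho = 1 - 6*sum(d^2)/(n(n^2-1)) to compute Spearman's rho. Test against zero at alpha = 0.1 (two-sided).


Step 1: Rank x and y separately (midranks; no ties here).
rank(x): 7->4, 12->6, 11->5, 6->3, 1->1, 3->2, 14->7, 16->8
rank(y): 4->4, 8->8, 5->5, 3->3, 1->1, 2->2, 7->7, 6->6
Step 2: d_i = R_x(i) - R_y(i); compute d_i^2.
  (4-4)^2=0, (6-8)^2=4, (5-5)^2=0, (3-3)^2=0, (1-1)^2=0, (2-2)^2=0, (7-7)^2=0, (8-6)^2=4
sum(d^2) = 8.
Step 3: rho = 1 - 6*8 / (8*(8^2 - 1)) = 1 - 48/504 = 0.904762.
Step 4: Under H0, t = rho * sqrt((n-2)/(1-rho^2)) = 5.2034 ~ t(6).
Step 5: Two-sided p-value from the t-distribution with 6 df = 0.002008.
Step 6: alpha = 0.1. reject H0.

rho = 0.9048, p = 0.002008, reject H0 at alpha = 0.1.


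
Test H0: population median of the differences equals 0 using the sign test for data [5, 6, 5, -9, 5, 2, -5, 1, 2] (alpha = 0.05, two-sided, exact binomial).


Step 1: Discard zero differences. Original n = 9; n_eff = number of nonzero differences = 9.
Nonzero differences (with sign): +5, +6, +5, -9, +5, +2, -5, +1, +2
Step 2: Count signs: positive = 7, negative = 2.
Step 3: Under H0: P(positive) = 0.5, so the number of positives S ~ Bin(9, 0.5).
Step 4: Two-sided exact p-value = sum of Bin(9,0.5) probabilities at or below the observed probability = 0.179688.
Step 5: alpha = 0.05. fail to reject H0.

n_eff = 9, pos = 7, neg = 2, p = 0.179688, fail to reject H0.


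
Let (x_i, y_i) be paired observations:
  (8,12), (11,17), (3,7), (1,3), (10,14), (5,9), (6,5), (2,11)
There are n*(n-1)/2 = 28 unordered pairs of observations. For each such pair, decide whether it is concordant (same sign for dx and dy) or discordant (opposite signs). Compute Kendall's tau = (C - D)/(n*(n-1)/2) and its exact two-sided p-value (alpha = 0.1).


Step 1: Enumerate the 28 unordered pairs (i,j) with i<j and classify each by sign(x_j-x_i) * sign(y_j-y_i).
  (1,2):dx=+3,dy=+5->C; (1,3):dx=-5,dy=-5->C; (1,4):dx=-7,dy=-9->C; (1,5):dx=+2,dy=+2->C
  (1,6):dx=-3,dy=-3->C; (1,7):dx=-2,dy=-7->C; (1,8):dx=-6,dy=-1->C; (2,3):dx=-8,dy=-10->C
  (2,4):dx=-10,dy=-14->C; (2,5):dx=-1,dy=-3->C; (2,6):dx=-6,dy=-8->C; (2,7):dx=-5,dy=-12->C
  (2,8):dx=-9,dy=-6->C; (3,4):dx=-2,dy=-4->C; (3,5):dx=+7,dy=+7->C; (3,6):dx=+2,dy=+2->C
  (3,7):dx=+3,dy=-2->D; (3,8):dx=-1,dy=+4->D; (4,5):dx=+9,dy=+11->C; (4,6):dx=+4,dy=+6->C
  (4,7):dx=+5,dy=+2->C; (4,8):dx=+1,dy=+8->C; (5,6):dx=-5,dy=-5->C; (5,7):dx=-4,dy=-9->C
  (5,8):dx=-8,dy=-3->C; (6,7):dx=+1,dy=-4->D; (6,8):dx=-3,dy=+2->D; (7,8):dx=-4,dy=+6->D
Step 2: C = 23, D = 5, total pairs = 28.
Step 3: tau = (C - D)/(n(n-1)/2) = (23 - 5)/28 = 0.642857.
Step 4: Exact two-sided p-value (enumerate n! = 40320 permutations of y under H0): p = 0.031151.
Step 5: alpha = 0.1. reject H0.

tau_b = 0.6429 (C=23, D=5), p = 0.031151, reject H0.


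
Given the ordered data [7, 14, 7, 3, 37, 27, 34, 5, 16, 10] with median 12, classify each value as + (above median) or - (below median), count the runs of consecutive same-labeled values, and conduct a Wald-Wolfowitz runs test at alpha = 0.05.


Step 1: Compute median = 12; label A = above, B = below.
Labels in order: BABBAAABAB  (n_A = 5, n_B = 5)
Step 2: Count runs R = 7.
Step 3: Under H0 (random ordering), E[R] = 2*n_A*n_B/(n_A+n_B) + 1 = 2*5*5/10 + 1 = 6.0000.
        Var[R] = 2*n_A*n_B*(2*n_A*n_B - n_A - n_B) / ((n_A+n_B)^2 * (n_A+n_B-1)) = 2000/900 = 2.2222.
        SD[R] = 1.4907.
Step 4: Continuity-corrected z = (R - 0.5 - E[R]) / SD[R] = (7 - 0.5 - 6.0000) / 1.4907 = 0.3354.
Step 5: Two-sided p-value via normal approximation = 2*(1 - Phi(|z|)) = 0.737316.
Step 6: alpha = 0.05. fail to reject H0.

R = 7, z = 0.3354, p = 0.737316, fail to reject H0.


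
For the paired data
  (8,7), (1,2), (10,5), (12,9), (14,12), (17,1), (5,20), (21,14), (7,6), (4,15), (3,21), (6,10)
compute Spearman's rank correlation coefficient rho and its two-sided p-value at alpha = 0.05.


Step 1: Rank x and y separately (midranks; no ties here).
rank(x): 8->7, 1->1, 10->8, 12->9, 14->10, 17->11, 5->4, 21->12, 7->6, 4->3, 3->2, 6->5
rank(y): 7->5, 2->2, 5->3, 9->6, 12->8, 1->1, 20->11, 14->9, 6->4, 15->10, 21->12, 10->7
Step 2: d_i = R_x(i) - R_y(i); compute d_i^2.
  (7-5)^2=4, (1-2)^2=1, (8-3)^2=25, (9-6)^2=9, (10-8)^2=4, (11-1)^2=100, (4-11)^2=49, (12-9)^2=9, (6-4)^2=4, (3-10)^2=49, (2-12)^2=100, (5-7)^2=4
sum(d^2) = 358.
Step 3: rho = 1 - 6*358 / (12*(12^2 - 1)) = 1 - 2148/1716 = -0.251748.
Step 4: Under H0, t = rho * sqrt((n-2)/(1-rho^2)) = -0.8226 ~ t(10).
Step 5: Two-sided p-value from the t-distribution with 10 df = 0.429919.
Step 6: alpha = 0.05. fail to reject H0.

rho = -0.2517, p = 0.429919, fail to reject H0 at alpha = 0.05.


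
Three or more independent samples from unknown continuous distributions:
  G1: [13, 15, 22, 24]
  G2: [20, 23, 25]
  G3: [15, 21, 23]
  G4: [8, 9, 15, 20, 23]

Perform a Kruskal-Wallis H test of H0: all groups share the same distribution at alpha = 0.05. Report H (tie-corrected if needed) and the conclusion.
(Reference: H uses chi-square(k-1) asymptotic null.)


Step 1: Combine all N = 15 observations and assign midranks.
sorted (value, group, rank): (8,G4,1), (9,G4,2), (13,G1,3), (15,G1,5), (15,G3,5), (15,G4,5), (20,G2,7.5), (20,G4,7.5), (21,G3,9), (22,G1,10), (23,G2,12), (23,G3,12), (23,G4,12), (24,G1,14), (25,G2,15)
Step 2: Sum ranks within each group.
R_1 = 32 (n_1 = 4)
R_2 = 34.5 (n_2 = 3)
R_3 = 26 (n_3 = 3)
R_4 = 27.5 (n_4 = 5)
Step 3: H = 12/(N(N+1)) * sum(R_i^2/n_i) - 3(N+1)
     = 12/(15*16) * (32^2/4 + 34.5^2/3 + 26^2/3 + 27.5^2/5) - 3*16
     = 0.050000 * 1029.33 - 48
     = 3.466667.
Step 4: Ties present; correction factor C = 1 - 54/(15^3 - 15) = 0.983929. Corrected H = 3.466667 / 0.983929 = 3.523291.
Step 5: Under H0, H ~ chi^2(3); p-value = 0.317754.
Step 6: alpha = 0.05. fail to reject H0.

H = 3.5233, df = 3, p = 0.317754, fail to reject H0.


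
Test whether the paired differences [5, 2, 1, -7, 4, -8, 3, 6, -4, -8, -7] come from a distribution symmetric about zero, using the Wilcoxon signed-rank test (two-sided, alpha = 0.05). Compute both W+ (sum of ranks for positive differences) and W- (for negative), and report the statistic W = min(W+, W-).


Step 1: Drop any zero differences (none here) and take |d_i|.
|d| = [5, 2, 1, 7, 4, 8, 3, 6, 4, 8, 7]
Step 2: Midrank |d_i| (ties get averaged ranks).
ranks: |5|->6, |2|->2, |1|->1, |7|->8.5, |4|->4.5, |8|->10.5, |3|->3, |6|->7, |4|->4.5, |8|->10.5, |7|->8.5
Step 3: Attach original signs; sum ranks with positive sign and with negative sign.
W+ = 6 + 2 + 1 + 4.5 + 3 + 7 = 23.5
W- = 8.5 + 10.5 + 4.5 + 10.5 + 8.5 = 42.5
(Check: W+ + W- = 66 should equal n(n+1)/2 = 66.)
Step 4: Test statistic W = min(W+, W-) = 23.5.
Step 5: Ties in |d|, so use the tie-corrected normal approximation.
        E[W] = n(n+1)/4 = 11*12/4 = 33.
        Tie groups: |d|=4 (t=2), |d|=7 (t=2), |d|=8 (t=2); sum(t^3 - t) = 18.
        Var[W] = n(n+1)(2n+1)/24 - sum(t^3-t)/48 = 3036/24 - 18/48 = 126.125.
        z = (W - E[W]) / sqrt(Var[W]) = (23.5 - 33) / 11.2305 = -0.8459.
        Two-sided p = 2*Phi(z) = 0.397604.
Step 6: alpha = 0.05. fail to reject H0.

W+ = 23.5, W- = 42.5, W = min = 23.5, p = 0.397604, fail to reject H0.


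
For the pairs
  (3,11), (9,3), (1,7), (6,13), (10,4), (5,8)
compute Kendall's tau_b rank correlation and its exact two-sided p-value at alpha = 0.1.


Step 1: Enumerate the 15 unordered pairs (i,j) with i<j and classify each by sign(x_j-x_i) * sign(y_j-y_i).
  (1,2):dx=+6,dy=-8->D; (1,3):dx=-2,dy=-4->C; (1,4):dx=+3,dy=+2->C; (1,5):dx=+7,dy=-7->D
  (1,6):dx=+2,dy=-3->D; (2,3):dx=-8,dy=+4->D; (2,4):dx=-3,dy=+10->D; (2,5):dx=+1,dy=+1->C
  (2,6):dx=-4,dy=+5->D; (3,4):dx=+5,dy=+6->C; (3,5):dx=+9,dy=-3->D; (3,6):dx=+4,dy=+1->C
  (4,5):dx=+4,dy=-9->D; (4,6):dx=-1,dy=-5->C; (5,6):dx=-5,dy=+4->D
Step 2: C = 6, D = 9, total pairs = 15.
Step 3: tau = (C - D)/(n(n-1)/2) = (6 - 9)/15 = -0.200000.
Step 4: Exact two-sided p-value (enumerate n! = 720 permutations of y under H0): p = 0.719444.
Step 5: alpha = 0.1. fail to reject H0.

tau_b = -0.2000 (C=6, D=9), p = 0.719444, fail to reject H0.


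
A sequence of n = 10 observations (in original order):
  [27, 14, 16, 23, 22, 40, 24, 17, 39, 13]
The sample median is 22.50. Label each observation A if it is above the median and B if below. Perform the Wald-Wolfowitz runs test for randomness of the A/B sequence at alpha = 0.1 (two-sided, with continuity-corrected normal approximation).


Step 1: Compute median = 22.50; label A = above, B = below.
Labels in order: ABBABAABAB  (n_A = 5, n_B = 5)
Step 2: Count runs R = 8.
Step 3: Under H0 (random ordering), E[R] = 2*n_A*n_B/(n_A+n_B) + 1 = 2*5*5/10 + 1 = 6.0000.
        Var[R] = 2*n_A*n_B*(2*n_A*n_B - n_A - n_B) / ((n_A+n_B)^2 * (n_A+n_B-1)) = 2000/900 = 2.2222.
        SD[R] = 1.4907.
Step 4: Continuity-corrected z = (R - 0.5 - E[R]) / SD[R] = (8 - 0.5 - 6.0000) / 1.4907 = 1.0062.
Step 5: Two-sided p-value via normal approximation = 2*(1 - Phi(|z|)) = 0.314305.
Step 6: alpha = 0.1. fail to reject H0.

R = 8, z = 1.0062, p = 0.314305, fail to reject H0.


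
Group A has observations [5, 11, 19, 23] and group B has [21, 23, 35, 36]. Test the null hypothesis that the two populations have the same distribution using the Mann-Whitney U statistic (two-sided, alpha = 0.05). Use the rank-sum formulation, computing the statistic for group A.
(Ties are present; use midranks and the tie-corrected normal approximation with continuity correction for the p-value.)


Step 1: Combine and sort all 8 observations; assign midranks.
sorted (value, group): (5,X), (11,X), (19,X), (21,Y), (23,X), (23,Y), (35,Y), (36,Y)
ranks: 5->1, 11->2, 19->3, 21->4, 23->5.5, 23->5.5, 35->7, 36->8
Step 2: Rank sum for X: R1 = 1 + 2 + 3 + 5.5 = 11.5.
Step 3: U_X = R1 - n1(n1+1)/2 = 11.5 - 4*5/2 = 11.5 - 10 = 1.5.
       U_Y = n1*n2 - U_X = 16 - 1.5 = 14.5.
Step 4: Ties are present, so use the tie-corrected normal approximation (with continuity correction) for the p-value.
Step 5: p-value = 0.081429; compare to alpha = 0.05. fail to reject H0.

U_X = 1.5, p = 0.081429, fail to reject H0 at alpha = 0.05.


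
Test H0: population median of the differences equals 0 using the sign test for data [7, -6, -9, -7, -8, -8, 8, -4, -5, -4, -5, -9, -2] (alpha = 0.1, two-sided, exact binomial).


Step 1: Discard zero differences. Original n = 13; n_eff = number of nonzero differences = 13.
Nonzero differences (with sign): +7, -6, -9, -7, -8, -8, +8, -4, -5, -4, -5, -9, -2
Step 2: Count signs: positive = 2, negative = 11.
Step 3: Under H0: P(positive) = 0.5, so the number of positives S ~ Bin(13, 0.5).
Step 4: Two-sided exact p-value = sum of Bin(13,0.5) probabilities at or below the observed probability = 0.022461.
Step 5: alpha = 0.1. reject H0.

n_eff = 13, pos = 2, neg = 11, p = 0.022461, reject H0.


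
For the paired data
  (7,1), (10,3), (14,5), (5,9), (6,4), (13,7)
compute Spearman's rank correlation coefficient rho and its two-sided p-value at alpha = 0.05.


Step 1: Rank x and y separately (midranks; no ties here).
rank(x): 7->3, 10->4, 14->6, 5->1, 6->2, 13->5
rank(y): 1->1, 3->2, 5->4, 9->6, 4->3, 7->5
Step 2: d_i = R_x(i) - R_y(i); compute d_i^2.
  (3-1)^2=4, (4-2)^2=4, (6-4)^2=4, (1-6)^2=25, (2-3)^2=1, (5-5)^2=0
sum(d^2) = 38.
Step 3: rho = 1 - 6*38 / (6*(6^2 - 1)) = 1 - 228/210 = -0.085714.
Step 4: Under H0, t = rho * sqrt((n-2)/(1-rho^2)) = -0.1721 ~ t(4).
Step 5: Two-sided p-value from the t-distribution with 4 df = 0.871743.
Step 6: alpha = 0.05. fail to reject H0.

rho = -0.0857, p = 0.871743, fail to reject H0 at alpha = 0.05.


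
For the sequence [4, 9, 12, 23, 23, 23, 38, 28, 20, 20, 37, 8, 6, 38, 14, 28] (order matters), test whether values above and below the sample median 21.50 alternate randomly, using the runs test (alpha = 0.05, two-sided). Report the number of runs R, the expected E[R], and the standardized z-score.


Step 1: Compute median = 21.50; label A = above, B = below.
Labels in order: BBBAAAAABBABBABA  (n_A = 8, n_B = 8)
Step 2: Count runs R = 8.
Step 3: Under H0 (random ordering), E[R] = 2*n_A*n_B/(n_A+n_B) + 1 = 2*8*8/16 + 1 = 9.0000.
        Var[R] = 2*n_A*n_B*(2*n_A*n_B - n_A - n_B) / ((n_A+n_B)^2 * (n_A+n_B-1)) = 14336/3840 = 3.7333.
        SD[R] = 1.9322.
Step 4: Continuity-corrected z = (R + 0.5 - E[R]) / SD[R] = (8 + 0.5 - 9.0000) / 1.9322 = -0.2588.
Step 5: Two-sided p-value via normal approximation = 2*(1 - Phi(|z|)) = 0.795809.
Step 6: alpha = 0.05. fail to reject H0.

R = 8, z = -0.2588, p = 0.795809, fail to reject H0.


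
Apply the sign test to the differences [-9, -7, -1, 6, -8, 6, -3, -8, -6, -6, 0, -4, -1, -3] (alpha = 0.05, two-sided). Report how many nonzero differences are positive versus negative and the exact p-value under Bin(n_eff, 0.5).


Step 1: Discard zero differences. Original n = 14; n_eff = number of nonzero differences = 13.
Nonzero differences (with sign): -9, -7, -1, +6, -8, +6, -3, -8, -6, -6, -4, -1, -3
Step 2: Count signs: positive = 2, negative = 11.
Step 3: Under H0: P(positive) = 0.5, so the number of positives S ~ Bin(13, 0.5).
Step 4: Two-sided exact p-value = sum of Bin(13,0.5) probabilities at or below the observed probability = 0.022461.
Step 5: alpha = 0.05. reject H0.

n_eff = 13, pos = 2, neg = 11, p = 0.022461, reject H0.


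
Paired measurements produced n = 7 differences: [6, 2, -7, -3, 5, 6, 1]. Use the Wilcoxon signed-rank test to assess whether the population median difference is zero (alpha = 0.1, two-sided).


Step 1: Drop any zero differences (none here) and take |d_i|.
|d| = [6, 2, 7, 3, 5, 6, 1]
Step 2: Midrank |d_i| (ties get averaged ranks).
ranks: |6|->5.5, |2|->2, |7|->7, |3|->3, |5|->4, |6|->5.5, |1|->1
Step 3: Attach original signs; sum ranks with positive sign and with negative sign.
W+ = 5.5 + 2 + 4 + 5.5 + 1 = 18
W- = 7 + 3 = 10
(Check: W+ + W- = 28 should equal n(n+1)/2 = 28.)
Step 4: Test statistic W = min(W+, W-) = 10.
Step 5: Ties in |d|, so use the tie-corrected normal approximation.
        E[W] = n(n+1)/4 = 7*8/4 = 14.
        Tie groups: |d|=6 (t=2); sum(t^3 - t) = 6.
        Var[W] = n(n+1)(2n+1)/24 - sum(t^3-t)/48 = 840/24 - 6/48 = 34.875.
        z = (W - E[W]) / sqrt(Var[W]) = (10 - 14) / 5.9055 = -0.6773.
        Two-sided p = 2*Phi(z) = 0.498194.
Step 6: alpha = 0.1. fail to reject H0.

W+ = 18, W- = 10, W = min = 10, p = 0.498194, fail to reject H0.


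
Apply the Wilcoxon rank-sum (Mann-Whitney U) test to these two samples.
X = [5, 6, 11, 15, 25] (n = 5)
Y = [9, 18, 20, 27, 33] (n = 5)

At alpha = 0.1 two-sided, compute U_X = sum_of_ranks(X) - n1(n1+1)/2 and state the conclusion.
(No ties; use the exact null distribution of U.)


Step 1: Combine and sort all 10 observations; assign midranks.
sorted (value, group): (5,X), (6,X), (9,Y), (11,X), (15,X), (18,Y), (20,Y), (25,X), (27,Y), (33,Y)
ranks: 5->1, 6->2, 9->3, 11->4, 15->5, 18->6, 20->7, 25->8, 27->9, 33->10
Step 2: Rank sum for X: R1 = 1 + 2 + 4 + 5 + 8 = 20.
Step 3: U_X = R1 - n1(n1+1)/2 = 20 - 5*6/2 = 20 - 15 = 5.
       U_Y = n1*n2 - U_X = 25 - 5 = 20.
Step 4: No ties, so the exact null distribution of U (based on enumerating the C(10,5) = 252 equally likely rank assignments) gives the two-sided p-value.
Step 5: p-value = 0.150794; compare to alpha = 0.1. fail to reject H0.

U_X = 5, p = 0.150794, fail to reject H0 at alpha = 0.1.


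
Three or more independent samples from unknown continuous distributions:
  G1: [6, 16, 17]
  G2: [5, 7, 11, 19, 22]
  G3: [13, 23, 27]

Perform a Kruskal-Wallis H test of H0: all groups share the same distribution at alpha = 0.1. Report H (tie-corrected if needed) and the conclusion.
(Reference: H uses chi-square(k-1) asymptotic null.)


Step 1: Combine all N = 11 observations and assign midranks.
sorted (value, group, rank): (5,G2,1), (6,G1,2), (7,G2,3), (11,G2,4), (13,G3,5), (16,G1,6), (17,G1,7), (19,G2,8), (22,G2,9), (23,G3,10), (27,G3,11)
Step 2: Sum ranks within each group.
R_1 = 15 (n_1 = 3)
R_2 = 25 (n_2 = 5)
R_3 = 26 (n_3 = 3)
Step 3: H = 12/(N(N+1)) * sum(R_i^2/n_i) - 3(N+1)
     = 12/(11*12) * (15^2/3 + 25^2/5 + 26^2/3) - 3*12
     = 0.090909 * 425.333 - 36
     = 2.666667.
Step 4: No ties, so H is used without correction.
Step 5: Under H0, H ~ chi^2(2); p-value = 0.263597.
Step 6: alpha = 0.1. fail to reject H0.

H = 2.6667, df = 2, p = 0.263597, fail to reject H0.


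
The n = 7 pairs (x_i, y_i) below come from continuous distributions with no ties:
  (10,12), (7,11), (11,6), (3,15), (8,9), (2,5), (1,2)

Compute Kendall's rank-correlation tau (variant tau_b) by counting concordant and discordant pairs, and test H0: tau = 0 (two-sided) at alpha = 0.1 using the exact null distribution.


Step 1: Enumerate the 21 unordered pairs (i,j) with i<j and classify each by sign(x_j-x_i) * sign(y_j-y_i).
  (1,2):dx=-3,dy=-1->C; (1,3):dx=+1,dy=-6->D; (1,4):dx=-7,dy=+3->D; (1,5):dx=-2,dy=-3->C
  (1,6):dx=-8,dy=-7->C; (1,7):dx=-9,dy=-10->C; (2,3):dx=+4,dy=-5->D; (2,4):dx=-4,dy=+4->D
  (2,5):dx=+1,dy=-2->D; (2,6):dx=-5,dy=-6->C; (2,7):dx=-6,dy=-9->C; (3,4):dx=-8,dy=+9->D
  (3,5):dx=-3,dy=+3->D; (3,6):dx=-9,dy=-1->C; (3,7):dx=-10,dy=-4->C; (4,5):dx=+5,dy=-6->D
  (4,6):dx=-1,dy=-10->C; (4,7):dx=-2,dy=-13->C; (5,6):dx=-6,dy=-4->C; (5,7):dx=-7,dy=-7->C
  (6,7):dx=-1,dy=-3->C
Step 2: C = 13, D = 8, total pairs = 21.
Step 3: tau = (C - D)/(n(n-1)/2) = (13 - 8)/21 = 0.238095.
Step 4: Exact two-sided p-value (enumerate n! = 5040 permutations of y under H0): p = 0.561905.
Step 5: alpha = 0.1. fail to reject H0.

tau_b = 0.2381 (C=13, D=8), p = 0.561905, fail to reject H0.


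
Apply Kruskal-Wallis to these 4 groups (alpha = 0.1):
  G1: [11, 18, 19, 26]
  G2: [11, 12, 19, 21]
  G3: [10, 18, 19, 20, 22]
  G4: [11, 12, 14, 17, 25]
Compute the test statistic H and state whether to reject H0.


Step 1: Combine all N = 18 observations and assign midranks.
sorted (value, group, rank): (10,G3,1), (11,G1,3), (11,G2,3), (11,G4,3), (12,G2,5.5), (12,G4,5.5), (14,G4,7), (17,G4,8), (18,G1,9.5), (18,G3,9.5), (19,G1,12), (19,G2,12), (19,G3,12), (20,G3,14), (21,G2,15), (22,G3,16), (25,G4,17), (26,G1,18)
Step 2: Sum ranks within each group.
R_1 = 42.5 (n_1 = 4)
R_2 = 35.5 (n_2 = 4)
R_3 = 52.5 (n_3 = 5)
R_4 = 40.5 (n_4 = 5)
Step 3: H = 12/(N(N+1)) * sum(R_i^2/n_i) - 3(N+1)
     = 12/(18*19) * (42.5^2/4 + 35.5^2/4 + 52.5^2/5 + 40.5^2/5) - 3*19
     = 0.035088 * 1645.92 - 57
     = 0.751754.
Step 4: Ties present; correction factor C = 1 - 60/(18^3 - 18) = 0.989680. Corrected H = 0.751754 / 0.989680 = 0.759593.
Step 5: Under H0, H ~ chi^2(3); p-value = 0.859105.
Step 6: alpha = 0.1. fail to reject H0.

H = 0.7596, df = 3, p = 0.859105, fail to reject H0.


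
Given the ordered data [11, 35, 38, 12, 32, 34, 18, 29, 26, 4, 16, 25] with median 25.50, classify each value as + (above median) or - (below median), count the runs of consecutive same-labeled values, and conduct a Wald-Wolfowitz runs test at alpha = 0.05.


Step 1: Compute median = 25.50; label A = above, B = below.
Labels in order: BAABAABAABBB  (n_A = 6, n_B = 6)
Step 2: Count runs R = 7.
Step 3: Under H0 (random ordering), E[R] = 2*n_A*n_B/(n_A+n_B) + 1 = 2*6*6/12 + 1 = 7.0000.
        Var[R] = 2*n_A*n_B*(2*n_A*n_B - n_A - n_B) / ((n_A+n_B)^2 * (n_A+n_B-1)) = 4320/1584 = 2.7273.
        SD[R] = 1.6514.
Step 4: R = E[R], so z = 0 with no continuity correction.
Step 5: Two-sided p-value via normal approximation = 2*(1 - Phi(|z|)) = 1.000000.
Step 6: alpha = 0.05. fail to reject H0.

R = 7, z = 0.0000, p = 1.000000, fail to reject H0.


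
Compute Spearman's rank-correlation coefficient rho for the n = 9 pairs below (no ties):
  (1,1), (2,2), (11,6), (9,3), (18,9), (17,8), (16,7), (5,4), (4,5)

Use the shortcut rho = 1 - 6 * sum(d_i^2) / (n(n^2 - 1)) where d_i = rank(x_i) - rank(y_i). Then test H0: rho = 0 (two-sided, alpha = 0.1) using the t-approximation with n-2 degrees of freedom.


Step 1: Rank x and y separately (midranks; no ties here).
rank(x): 1->1, 2->2, 11->6, 9->5, 18->9, 17->8, 16->7, 5->4, 4->3
rank(y): 1->1, 2->2, 6->6, 3->3, 9->9, 8->8, 7->7, 4->4, 5->5
Step 2: d_i = R_x(i) - R_y(i); compute d_i^2.
  (1-1)^2=0, (2-2)^2=0, (6-6)^2=0, (5-3)^2=4, (9-9)^2=0, (8-8)^2=0, (7-7)^2=0, (4-4)^2=0, (3-5)^2=4
sum(d^2) = 8.
Step 3: rho = 1 - 6*8 / (9*(9^2 - 1)) = 1 - 48/720 = 0.933333.
Step 4: Under H0, t = rho * sqrt((n-2)/(1-rho^2)) = 6.8783 ~ t(7).
Step 5: Two-sided p-value from the t-distribution with 7 df = 0.000236.
Step 6: alpha = 0.1. reject H0.

rho = 0.9333, p = 0.000236, reject H0 at alpha = 0.1.


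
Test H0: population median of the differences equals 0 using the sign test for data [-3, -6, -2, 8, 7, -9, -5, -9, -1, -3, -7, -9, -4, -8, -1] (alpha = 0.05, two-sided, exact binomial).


Step 1: Discard zero differences. Original n = 15; n_eff = number of nonzero differences = 15.
Nonzero differences (with sign): -3, -6, -2, +8, +7, -9, -5, -9, -1, -3, -7, -9, -4, -8, -1
Step 2: Count signs: positive = 2, negative = 13.
Step 3: Under H0: P(positive) = 0.5, so the number of positives S ~ Bin(15, 0.5).
Step 4: Two-sided exact p-value = sum of Bin(15,0.5) probabilities at or below the observed probability = 0.007385.
Step 5: alpha = 0.05. reject H0.

n_eff = 15, pos = 2, neg = 13, p = 0.007385, reject H0.


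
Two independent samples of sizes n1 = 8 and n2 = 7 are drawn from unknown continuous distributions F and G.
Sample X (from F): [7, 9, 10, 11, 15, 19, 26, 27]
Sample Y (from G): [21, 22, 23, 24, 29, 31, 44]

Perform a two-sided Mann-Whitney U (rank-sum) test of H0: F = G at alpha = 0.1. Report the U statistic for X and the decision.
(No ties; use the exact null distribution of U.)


Step 1: Combine and sort all 15 observations; assign midranks.
sorted (value, group): (7,X), (9,X), (10,X), (11,X), (15,X), (19,X), (21,Y), (22,Y), (23,Y), (24,Y), (26,X), (27,X), (29,Y), (31,Y), (44,Y)
ranks: 7->1, 9->2, 10->3, 11->4, 15->5, 19->6, 21->7, 22->8, 23->9, 24->10, 26->11, 27->12, 29->13, 31->14, 44->15
Step 2: Rank sum for X: R1 = 1 + 2 + 3 + 4 + 5 + 6 + 11 + 12 = 44.
Step 3: U_X = R1 - n1(n1+1)/2 = 44 - 8*9/2 = 44 - 36 = 8.
       U_Y = n1*n2 - U_X = 56 - 8 = 48.
Step 4: No ties, so the exact null distribution of U (based on enumerating the C(15,8) = 6435 equally likely rank assignments) gives the two-sided p-value.
Step 5: p-value = 0.020513; compare to alpha = 0.1. reject H0.

U_X = 8, p = 0.020513, reject H0 at alpha = 0.1.


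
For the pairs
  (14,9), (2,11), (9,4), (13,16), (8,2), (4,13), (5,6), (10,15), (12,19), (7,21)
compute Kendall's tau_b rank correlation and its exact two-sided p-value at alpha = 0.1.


Step 1: Enumerate the 45 unordered pairs (i,j) with i<j and classify each by sign(x_j-x_i) * sign(y_j-y_i).
  (1,2):dx=-12,dy=+2->D; (1,3):dx=-5,dy=-5->C; (1,4):dx=-1,dy=+7->D; (1,5):dx=-6,dy=-7->C
  (1,6):dx=-10,dy=+4->D; (1,7):dx=-9,dy=-3->C; (1,8):dx=-4,dy=+6->D; (1,9):dx=-2,dy=+10->D
  (1,10):dx=-7,dy=+12->D; (2,3):dx=+7,dy=-7->D; (2,4):dx=+11,dy=+5->C; (2,5):dx=+6,dy=-9->D
  (2,6):dx=+2,dy=+2->C; (2,7):dx=+3,dy=-5->D; (2,8):dx=+8,dy=+4->C; (2,9):dx=+10,dy=+8->C
  (2,10):dx=+5,dy=+10->C; (3,4):dx=+4,dy=+12->C; (3,5):dx=-1,dy=-2->C; (3,6):dx=-5,dy=+9->D
  (3,7):dx=-4,dy=+2->D; (3,8):dx=+1,dy=+11->C; (3,9):dx=+3,dy=+15->C; (3,10):dx=-2,dy=+17->D
  (4,5):dx=-5,dy=-14->C; (4,6):dx=-9,dy=-3->C; (4,7):dx=-8,dy=-10->C; (4,8):dx=-3,dy=-1->C
  (4,9):dx=-1,dy=+3->D; (4,10):dx=-6,dy=+5->D; (5,6):dx=-4,dy=+11->D; (5,7):dx=-3,dy=+4->D
  (5,8):dx=+2,dy=+13->C; (5,9):dx=+4,dy=+17->C; (5,10):dx=-1,dy=+19->D; (6,7):dx=+1,dy=-7->D
  (6,8):dx=+6,dy=+2->C; (6,9):dx=+8,dy=+6->C; (6,10):dx=+3,dy=+8->C; (7,8):dx=+5,dy=+9->C
  (7,9):dx=+7,dy=+13->C; (7,10):dx=+2,dy=+15->C; (8,9):dx=+2,dy=+4->C; (8,10):dx=-3,dy=+6->D
  (9,10):dx=-5,dy=+2->D
Step 2: C = 25, D = 20, total pairs = 45.
Step 3: tau = (C - D)/(n(n-1)/2) = (25 - 20)/45 = 0.111111.
Step 4: Exact two-sided p-value (enumerate n! = 3628800 permutations of y under H0): p = 0.727490.
Step 5: alpha = 0.1. fail to reject H0.

tau_b = 0.1111 (C=25, D=20), p = 0.727490, fail to reject H0.


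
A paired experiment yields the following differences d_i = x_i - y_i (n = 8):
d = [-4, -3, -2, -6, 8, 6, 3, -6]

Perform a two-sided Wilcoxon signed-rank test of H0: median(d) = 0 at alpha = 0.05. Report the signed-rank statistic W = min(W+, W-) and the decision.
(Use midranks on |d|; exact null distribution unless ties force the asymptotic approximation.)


Step 1: Drop any zero differences (none here) and take |d_i|.
|d| = [4, 3, 2, 6, 8, 6, 3, 6]
Step 2: Midrank |d_i| (ties get averaged ranks).
ranks: |4|->4, |3|->2.5, |2|->1, |6|->6, |8|->8, |6|->6, |3|->2.5, |6|->6
Step 3: Attach original signs; sum ranks with positive sign and with negative sign.
W+ = 8 + 6 + 2.5 = 16.5
W- = 4 + 2.5 + 1 + 6 + 6 = 19.5
(Check: W+ + W- = 36 should equal n(n+1)/2 = 36.)
Step 4: Test statistic W = min(W+, W-) = 16.5.
Step 5: Ties in |d|, so use the tie-corrected normal approximation.
        E[W] = n(n+1)/4 = 8*9/4 = 18.
        Tie groups: |d|=3 (t=2), |d|=6 (t=3); sum(t^3 - t) = 30.
        Var[W] = n(n+1)(2n+1)/24 - sum(t^3-t)/48 = 1224/24 - 30/48 = 50.375.
        z = (W - E[W]) / sqrt(Var[W]) = (16.5 - 18) / 7.0975 = -0.2113.
        Two-sided p = 2*Phi(z) = 0.832621.
Step 6: alpha = 0.05. fail to reject H0.

W+ = 16.5, W- = 19.5, W = min = 16.5, p = 0.832621, fail to reject H0.


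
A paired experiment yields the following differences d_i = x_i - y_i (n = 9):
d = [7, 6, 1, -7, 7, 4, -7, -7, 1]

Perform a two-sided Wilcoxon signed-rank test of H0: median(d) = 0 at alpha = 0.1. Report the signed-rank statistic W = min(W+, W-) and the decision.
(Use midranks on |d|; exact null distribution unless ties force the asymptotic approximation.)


Step 1: Drop any zero differences (none here) and take |d_i|.
|d| = [7, 6, 1, 7, 7, 4, 7, 7, 1]
Step 2: Midrank |d_i| (ties get averaged ranks).
ranks: |7|->7, |6|->4, |1|->1.5, |7|->7, |7|->7, |4|->3, |7|->7, |7|->7, |1|->1.5
Step 3: Attach original signs; sum ranks with positive sign and with negative sign.
W+ = 7 + 4 + 1.5 + 7 + 3 + 1.5 = 24
W- = 7 + 7 + 7 = 21
(Check: W+ + W- = 45 should equal n(n+1)/2 = 45.)
Step 4: Test statistic W = min(W+, W-) = 21.
Step 5: Ties in |d|, so use the tie-corrected normal approximation.
        E[W] = n(n+1)/4 = 9*10/4 = 22.5.
        Tie groups: |d|=1 (t=2), |d|=7 (t=5); sum(t^3 - t) = 126.
        Var[W] = n(n+1)(2n+1)/24 - sum(t^3-t)/48 = 1710/24 - 126/48 = 68.625.
        z = (W - E[W]) / sqrt(Var[W]) = (21 - 22.5) / 8.2840 = -0.1811.
        Two-sided p = 2*Phi(z) = 0.856311.
Step 6: alpha = 0.1. fail to reject H0.

W+ = 24, W- = 21, W = min = 21, p = 0.856311, fail to reject H0.


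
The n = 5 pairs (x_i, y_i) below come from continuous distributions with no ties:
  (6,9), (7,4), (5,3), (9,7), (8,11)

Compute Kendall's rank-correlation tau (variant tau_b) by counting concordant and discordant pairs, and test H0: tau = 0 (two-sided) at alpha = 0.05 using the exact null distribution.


Step 1: Enumerate the 10 unordered pairs (i,j) with i<j and classify each by sign(x_j-x_i) * sign(y_j-y_i).
  (1,2):dx=+1,dy=-5->D; (1,3):dx=-1,dy=-6->C; (1,4):dx=+3,dy=-2->D; (1,5):dx=+2,dy=+2->C
  (2,3):dx=-2,dy=-1->C; (2,4):dx=+2,dy=+3->C; (2,5):dx=+1,dy=+7->C; (3,4):dx=+4,dy=+4->C
  (3,5):dx=+3,dy=+8->C; (4,5):dx=-1,dy=+4->D
Step 2: C = 7, D = 3, total pairs = 10.
Step 3: tau = (C - D)/(n(n-1)/2) = (7 - 3)/10 = 0.400000.
Step 4: Exact two-sided p-value (enumerate n! = 120 permutations of y under H0): p = 0.483333.
Step 5: alpha = 0.05. fail to reject H0.

tau_b = 0.4000 (C=7, D=3), p = 0.483333, fail to reject H0.


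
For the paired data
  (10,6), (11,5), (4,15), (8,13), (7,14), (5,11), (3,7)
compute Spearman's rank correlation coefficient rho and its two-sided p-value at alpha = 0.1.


Step 1: Rank x and y separately (midranks; no ties here).
rank(x): 10->6, 11->7, 4->2, 8->5, 7->4, 5->3, 3->1
rank(y): 6->2, 5->1, 15->7, 13->5, 14->6, 11->4, 7->3
Step 2: d_i = R_x(i) - R_y(i); compute d_i^2.
  (6-2)^2=16, (7-1)^2=36, (2-7)^2=25, (5-5)^2=0, (4-6)^2=4, (3-4)^2=1, (1-3)^2=4
sum(d^2) = 86.
Step 3: rho = 1 - 6*86 / (7*(7^2 - 1)) = 1 - 516/336 = -0.535714.
Step 4: Under H0, t = rho * sqrt((n-2)/(1-rho^2)) = -1.4186 ~ t(5).
Step 5: Two-sided p-value from the t-distribution with 5 df = 0.215217.
Step 6: alpha = 0.1. fail to reject H0.

rho = -0.5357, p = 0.215217, fail to reject H0 at alpha = 0.1.


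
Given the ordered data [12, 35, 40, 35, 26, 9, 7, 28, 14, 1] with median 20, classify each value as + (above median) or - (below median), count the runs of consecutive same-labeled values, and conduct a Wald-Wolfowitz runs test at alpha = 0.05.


Step 1: Compute median = 20; label A = above, B = below.
Labels in order: BAAAABBABB  (n_A = 5, n_B = 5)
Step 2: Count runs R = 5.
Step 3: Under H0 (random ordering), E[R] = 2*n_A*n_B/(n_A+n_B) + 1 = 2*5*5/10 + 1 = 6.0000.
        Var[R] = 2*n_A*n_B*(2*n_A*n_B - n_A - n_B) / ((n_A+n_B)^2 * (n_A+n_B-1)) = 2000/900 = 2.2222.
        SD[R] = 1.4907.
Step 4: Continuity-corrected z = (R + 0.5 - E[R]) / SD[R] = (5 + 0.5 - 6.0000) / 1.4907 = -0.3354.
Step 5: Two-sided p-value via normal approximation = 2*(1 - Phi(|z|)) = 0.737316.
Step 6: alpha = 0.05. fail to reject H0.

R = 5, z = -0.3354, p = 0.737316, fail to reject H0.


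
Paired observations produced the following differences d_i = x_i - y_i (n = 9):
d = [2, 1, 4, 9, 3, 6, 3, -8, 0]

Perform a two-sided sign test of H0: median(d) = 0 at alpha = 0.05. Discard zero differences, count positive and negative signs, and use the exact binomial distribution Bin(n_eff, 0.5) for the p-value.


Step 1: Discard zero differences. Original n = 9; n_eff = number of nonzero differences = 8.
Nonzero differences (with sign): +2, +1, +4, +9, +3, +6, +3, -8
Step 2: Count signs: positive = 7, negative = 1.
Step 3: Under H0: P(positive) = 0.5, so the number of positives S ~ Bin(8, 0.5).
Step 4: Two-sided exact p-value = sum of Bin(8,0.5) probabilities at or below the observed probability = 0.070312.
Step 5: alpha = 0.05. fail to reject H0.

n_eff = 8, pos = 7, neg = 1, p = 0.070312, fail to reject H0.


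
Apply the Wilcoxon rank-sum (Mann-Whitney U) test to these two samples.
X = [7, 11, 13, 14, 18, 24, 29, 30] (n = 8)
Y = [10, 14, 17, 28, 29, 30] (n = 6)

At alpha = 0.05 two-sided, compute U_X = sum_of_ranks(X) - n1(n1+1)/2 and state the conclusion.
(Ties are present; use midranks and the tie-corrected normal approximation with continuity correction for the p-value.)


Step 1: Combine and sort all 14 observations; assign midranks.
sorted (value, group): (7,X), (10,Y), (11,X), (13,X), (14,X), (14,Y), (17,Y), (18,X), (24,X), (28,Y), (29,X), (29,Y), (30,X), (30,Y)
ranks: 7->1, 10->2, 11->3, 13->4, 14->5.5, 14->5.5, 17->7, 18->8, 24->9, 28->10, 29->11.5, 29->11.5, 30->13.5, 30->13.5
Step 2: Rank sum for X: R1 = 1 + 3 + 4 + 5.5 + 8 + 9 + 11.5 + 13.5 = 55.5.
Step 3: U_X = R1 - n1(n1+1)/2 = 55.5 - 8*9/2 = 55.5 - 36 = 19.5.
       U_Y = n1*n2 - U_X = 48 - 19.5 = 28.5.
Step 4: Ties are present, so use the tie-corrected normal approximation (with continuity correction) for the p-value.
Step 5: p-value = 0.604382; compare to alpha = 0.05. fail to reject H0.

U_X = 19.5, p = 0.604382, fail to reject H0 at alpha = 0.05.
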